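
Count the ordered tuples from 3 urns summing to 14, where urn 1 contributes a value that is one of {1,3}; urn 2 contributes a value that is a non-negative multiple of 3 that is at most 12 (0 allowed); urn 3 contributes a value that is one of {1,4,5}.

3

The generating function for the choices is (q + q³)·(1 + q³ + q⁶ + q⁹ + q¹²)·(q + q⁴ + q⁵); the count is [q¹⁴].
(q + q³) has coefficients 0,1,0,1 for degrees 0…3.
(1 + q³ + q⁶ + q⁹ + q¹²) has coefficients 1,0,0,1,0,0,1,0,0,1,0,0,1,0,0 for degrees 0…14.
Finally multiplying by (q + q⁴ + q⁵), the product of all factors after the first has coefficients 0,1,0,0,2,1,0,2,1,0,2,1,0,2,1 for degrees 0…14.
[q¹⁴] = 1·2 + 1·1 = 3.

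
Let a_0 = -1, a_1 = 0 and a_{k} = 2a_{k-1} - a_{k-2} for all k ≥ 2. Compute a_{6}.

5

The ordinary generating function has denominator 1 - 2q + q^2.
Iterating the recurrence: a_0,…,a_{6} = -1, 0, 1, 2, 3, 4, 5.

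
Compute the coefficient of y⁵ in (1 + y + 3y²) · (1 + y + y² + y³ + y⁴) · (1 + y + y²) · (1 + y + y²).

41

(1 + y + 3y²) has coefficients 1,1,3 for degrees 0…2.
(1 + y + y² + y³ + y⁴) has coefficients 1,1,1,1,1,0 for degrees 0…5.
Multiplying by (1 + y + y²) gives running coefficients 1,2,3,3,3,2 for degrees 0…5.
Finally multiplying by (1 + y + y²), the product of all factors after the first has coefficients 1,3,6,8,9,8 for degrees 0…5.
[y⁵] = 1·8 + 1·9 + 3·8 = 41.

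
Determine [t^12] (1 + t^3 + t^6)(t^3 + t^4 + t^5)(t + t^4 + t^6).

(1 + t^3 + t^6) has coefficients 1,0,0,1,0,0,1 for degrees 0…6.
(t^3 + t^4 + t^5) has coefficients 0,0,0,1,1,1,0,0,0,0,0,0,0 for degrees 0…12.
Finally multiplying by (t + t^4 + t^6), the product of all factors after the first has coefficients 0,0,0,0,1,1,1,1,1,2,1,1,0 for degrees 0…12.
[t^12] = 1·0 + 1·2 + 1·1 = 3.

3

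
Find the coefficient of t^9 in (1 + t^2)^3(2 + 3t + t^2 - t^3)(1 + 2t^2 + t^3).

4

(1 + t^2)^3 has coefficients 1,0,3,0,3,0,1 for degrees 0…6.
(2 + 3t + t^2 - t^3) has coefficients 2,3,1,-1,0,0,0,0,0,0 for degrees 0…9.
Finally multiplying by (1 + 2t^2 + t^3), the product of all factors after the first has coefficients 2,3,5,7,5,-1,-1,0,0,0 for degrees 0…9.
[t^9] = 1·0 + 3·0 + 3·(-1) + 1·7 = 4.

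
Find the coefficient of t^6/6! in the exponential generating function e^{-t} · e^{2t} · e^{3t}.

4096

The EGF product rule gives c_6 = Σ_{k_1+k_2+k_3=6} C(6; k_1,k_2,k_3) · ∏ g_i(k_i), where e^{-t} gives (-1)^k; e^{2t} gives (2)^k; e^{3t} gives (3)^k.
g_1(k) for k = 0…6: 1, -1, 1, -1, 1, -1, 1.
g_2(k) for k = 0…6: 1, 2, 4, 8, 16, 32, 64.
g_3(k) for k = 0…6: 1, 3, 9, 27, 81, 243, 729.
First combine the last two factors: h(k) = Σ_j C(k,j)·g_2(j)·g_3(k−j) for k = 0…6: 1, 5, 25, 125, 625, 3125, 15625.
c_6 = Σ_k C(6,k)·g_1(k)·h(6−k) = 1·1·15625 + 6·(-1)·3125 + 15·1·625 + 20·(-1)·125 + 15·1·25 + 6·(-1)·5 + 1·1·1 = 15625 − 18750 + 9375 − 2500 + 375 − 30 + 1 = 4096.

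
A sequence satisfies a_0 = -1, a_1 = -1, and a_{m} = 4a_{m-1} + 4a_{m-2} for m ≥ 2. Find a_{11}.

-10748928

The ordinary generating function has denominator 1 - 4z - 4z^2.
Iterating the recurrence: a_0,…,a_{11} = -1, -1, -8, -36, -176, -848, -4096, -19776, -95488, -461056, -2226176, -10748928.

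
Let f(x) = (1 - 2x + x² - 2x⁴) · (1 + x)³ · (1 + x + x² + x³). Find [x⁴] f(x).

-4

(1 - 2x + x² - 2x⁴) has coefficients 1,-2,1,0,-2 for degrees 0…4.
(1 + x)³ has coefficients 1,3,3,1,0 for degrees 0…4.
Finally multiplying by (1 + x + x² + x³), the product of all factors after the first has coefficients 1,4,7,8,7 for degrees 0…4.
[x⁴] = 1·7 − 2·8 + 1·7 − 2·1 = -4.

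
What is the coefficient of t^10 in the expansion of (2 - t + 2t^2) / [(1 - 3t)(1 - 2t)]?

330515

The denominator gives the recurrence a_n = 5a_(n−1) − 6a_(n−2) for n ≥ 3; the numerator fixes a_0 = 2, a_1 = 9, a_2 = 35.
Iterating: 2, 9, 35, 121, 395, 1249, 3875, 11881, 36155, 109489, 330515, so a_10 = 330515.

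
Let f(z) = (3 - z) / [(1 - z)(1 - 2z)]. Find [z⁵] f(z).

The denominator gives the recurrence a_n = 3a_(n−1) − 2a_(n−2) for n ≥ 2; the numerator fixes a_0 = 3, a_1 = 8.
Iterating: 3, 8, 18, 38, 78, 158, so a_5 = 158.

158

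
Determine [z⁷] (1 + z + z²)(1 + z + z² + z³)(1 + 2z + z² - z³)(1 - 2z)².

(1 + z + z²) has coefficients 1,1,1 for degrees 0…2.
(1 + z + z² + z³) has coefficients 1,1,1,1,0,0,0,0 for degrees 0…7.
Multiplying by (1 + 2z + z² - z³) gives running coefficients 1,3,4,3,2,0,-1,0 for degrees 0…7.
Finally multiplying by (1 - 2z)², the product of all factors after the first has coefficients 1,-1,-4,-1,6,4,7,4 for degrees 0…7.
[z⁷] = 1·4 + 1·7 + 1·4 = 15.

15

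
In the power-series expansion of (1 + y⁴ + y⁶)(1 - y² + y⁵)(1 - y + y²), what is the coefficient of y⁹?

(1 + y⁴ + y⁶) has coefficients 1,0,0,0,1,0,1 for degrees 0…6.
(1 - y² + y⁵) has coefficients 1,0,-1,0,0,1,0,0,0,0 for degrees 0…9.
Finally multiplying by (1 - y + y²), the product of all factors after the first has coefficients 1,-1,0,1,-1,1,-1,1,0,0 for degrees 0…9.
[y⁹] = 1·0 + 1·1 + 1·1 = 2.

2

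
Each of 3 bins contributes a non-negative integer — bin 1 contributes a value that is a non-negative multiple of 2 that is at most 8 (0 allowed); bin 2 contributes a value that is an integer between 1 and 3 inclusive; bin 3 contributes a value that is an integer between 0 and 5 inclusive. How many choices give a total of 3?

4

The generating function for the choices is (1 + t² + t⁴ + t⁶ + t⁸)·(t + t² + t³)·(1 + t + t² + t³ + t⁴ + t⁵); the count is [t³].
(1 + t² + t⁴ + t⁶ + t⁸) has coefficients 1,0,1,0 for degrees 0…3.
(t + t² + t³) has coefficients 0,1,1,1 for degrees 0…3.
Finally multiplying by (1 + t + t² + t³ + t⁴ + t⁵), the product of all factors after the first has coefficients 0,1,2,3 for degrees 0…3.
[t³] = 1·3 + 1·1 = 4.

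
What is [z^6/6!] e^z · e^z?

64

The EGF product rule gives c_6 = Σ_{k_1+k_2=6} C(6; k_1,k_2) · ∏ g_i(k_i), where e^z gives (1)^k; e^z gives (1)^k.
g_1(k) for k = 0…6: 1, 1, 1, 1, 1, 1, 1.
g_2(k) for k = 0…6: 1, 1, 1, 1, 1, 1, 1.
c_6 = Σ_k C(6,k)·g_1(k)·g_2(6−k) = 1·1·1 + 6·1·1 + 15·1·1 + 20·1·1 + 15·1·1 + 6·1·1 + 1·1·1 = 1 + 6 + 15 + 20 + 15 + 6 + 1 = 64.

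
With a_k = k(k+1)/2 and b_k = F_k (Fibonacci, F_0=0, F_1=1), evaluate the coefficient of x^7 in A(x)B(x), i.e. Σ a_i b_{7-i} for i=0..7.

97

Write out a_i and b_{7-i} for i = 0,…,7 and sum the products.
Σ = 0·13 + 1·8 + 3·5 + 6·3 + 10·2 + 15·1 + 21·1 + 28·0 = 97.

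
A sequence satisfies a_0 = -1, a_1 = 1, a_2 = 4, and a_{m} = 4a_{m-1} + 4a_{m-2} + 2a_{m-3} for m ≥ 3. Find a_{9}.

253608

The ordinary generating function has denominator 1 - 4y - 4y^2 - 2y^3.
Iterating the recurrence: a_0,…,a_{9} = -1, 1, 4, 18, 90, 440, 2156, 10564, 51760, 253608.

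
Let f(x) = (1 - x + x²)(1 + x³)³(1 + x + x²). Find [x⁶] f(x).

(1 - x + x²) has coefficients 1,-1,1 for degrees 0…2.
(1 + x³)³ has coefficients 1,0,0,3,0,0,3 for degrees 0…6.
Finally multiplying by (1 + x + x²), the product of all factors after the first has coefficients 1,1,1,3,3,3,3 for degrees 0…6.
[x⁶] = 1·3 − 1·3 + 1·3 = 3.

3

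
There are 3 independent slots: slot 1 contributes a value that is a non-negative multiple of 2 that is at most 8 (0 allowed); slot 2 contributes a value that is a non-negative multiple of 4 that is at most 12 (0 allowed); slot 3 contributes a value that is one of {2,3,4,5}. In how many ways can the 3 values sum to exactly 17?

5

The generating function for the choices is (1 + x^2 + x^4 + x^6 + x^8)·(1 + x^4 + x^8 + x^12)·(x^2 + x^3 + x^4 + x^5); the count is [x^17].
(1 + x^2 + x^4 + x^6 + x^8) has coefficients 1,0,1,0,1,0,1,0,1 for degrees 0…8.
(1 + x^4 + x^8 + x^12) has coefficients 1,0,0,0,1,0,0,0,1,0,0,0,1,0,0,0,0,0 for degrees 0…17.
Finally multiplying by (x^2 + x^3 + x^4 + x^5), the product of all factors after the first has coefficients 0,0,1,1,1,1,1,1,1,1,1,1,1,1,1,1,1,1 for degrees 0…17.
[x^17] = 1·1 + 1·1 + 1·1 + 1·1 + 1·1 = 5.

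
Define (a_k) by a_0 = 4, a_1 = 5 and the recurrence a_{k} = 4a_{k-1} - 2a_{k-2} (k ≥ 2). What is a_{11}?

The ordinary generating function has denominator 1 - 4y + 2y^2.
Iterating the recurrence: a_0,…,a_{11} = 4, 5, 12, 38, 128, 436, 1488, 5080, 17344, 59216, 202176, 690272.

690272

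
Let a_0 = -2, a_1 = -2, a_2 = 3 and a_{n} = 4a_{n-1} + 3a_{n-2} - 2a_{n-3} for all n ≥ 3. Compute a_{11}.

The ordinary generating function has denominator 1 - 4x - 3x^2 + 2x^3.
Iterating the recurrence: a_0,…,a_{11} = -2, -2, 3, 10, 53, 236, 1083, 4934, 22513, 102688, 468423, 2136730.

2136730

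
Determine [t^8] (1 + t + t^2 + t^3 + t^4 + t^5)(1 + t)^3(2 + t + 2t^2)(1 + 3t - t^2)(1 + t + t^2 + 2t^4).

(1 + t + t^2 + t^3 + t^4 + t^5) has coefficients 1,1,1,1,1,1 for degrees 0…5.
(1 + t)^3 has coefficients 1,3,3,1,0,0,0,0,0 for degrees 0…8.
Multiplying by (2 + t + 2t^2) gives running coefficients 2,7,11,11,7,2,0,0,0 for degrees 0…8.
Multiplying by (1 + 3t - t^2) gives running coefficients 2,13,30,37,29,12,-1,-2,0 for degrees 0…8.
Finally multiplying by (1 + t + t^2 + 2t^4), the product of all factors after the first has coefficients 2,15,45,80,100,104,100,83,55 for degrees 0…8.
[t^8] = 1·55 + 1·83 + 1·100 + 1·104 + 1·100 + 1·80 = 522.

522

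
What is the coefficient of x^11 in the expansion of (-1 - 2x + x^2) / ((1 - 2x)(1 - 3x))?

-819518

The denominator gives the recurrence a_n = 5a_(n−1) − 6a_(n−2) for n ≥ 3; the numerator fixes a_0 = -1, a_1 = -7, a_2 = -28.
Iterating: -1, -7, -28, -98, -322, -1022, -3178, -9758, -29722, -90062, -271978, -819518, so a_11 = -819518.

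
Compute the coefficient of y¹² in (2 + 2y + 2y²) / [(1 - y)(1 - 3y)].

2302908

The denominator gives the recurrence a_n = 4a_(n−1) − 3a_(n−2) for n ≥ 3; the numerator fixes a_0 = 2, a_1 = 10, a_2 = 36.
Iterating: 2, 10, 36, 114, 348, 1050, 3156, 9474, 28428, 85290, 255876, 767634, 2302908, so a_12 = 2302908.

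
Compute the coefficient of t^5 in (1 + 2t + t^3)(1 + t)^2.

1

(1 + 2t + t^3) has coefficients 1,2,0,1 for degrees 0…3.
(1 + t)^2 has coefficients 1,2,1,0,0,0 for degrees 0…5.
[t^5] = 1·0 + 2·0 + 1·1 = 1.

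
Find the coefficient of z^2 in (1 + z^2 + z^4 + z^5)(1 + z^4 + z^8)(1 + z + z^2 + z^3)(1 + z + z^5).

(1 + z^2 + z^4 + z^5) has coefficients 1,0,1 for degrees 0…2.
(1 + z^4 + z^8) has coefficients 1,0,0 for degrees 0…2.
Multiplying by (1 + z + z^2 + z^3) gives running coefficients 1,1,1 for degrees 0…2.
Finally multiplying by (1 + z + z^5), the product of all factors after the first has coefficients 1,2,2 for degrees 0…2.
[z^2] = 1·2 + 1·1 = 3.

3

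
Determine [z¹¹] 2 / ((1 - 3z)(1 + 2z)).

210938

Partial fractions give a closed form: a_n = (6/5)·3^n + (4/5)·(-2)^n.
At n = 11: a_11 = 210938.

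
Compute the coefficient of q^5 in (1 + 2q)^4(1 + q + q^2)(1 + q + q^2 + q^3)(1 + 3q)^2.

2248

(1 + 2q)^4 has coefficients 1,8,24,32,16 for degrees 0…4.
(1 + q + q^2) has coefficients 1,1,1,0,0,0 for degrees 0…5.
Multiplying by (1 + q + q^2 + q^3) gives running coefficients 1,2,3,3,2,1 for degrees 0…5.
Finally multiplying by (1 + 3q)^2, the product of all factors after the first has coefficients 1,8,24,39,47,40 for degrees 0…5.
[q^5] = 1·40 + 8·47 + 24·39 + 32·24 + 16·8 = 2248.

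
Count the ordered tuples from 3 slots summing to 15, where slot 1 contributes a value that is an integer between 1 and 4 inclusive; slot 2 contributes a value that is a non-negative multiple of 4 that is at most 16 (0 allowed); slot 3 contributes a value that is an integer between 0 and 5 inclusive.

6

The generating function for the choices is (q + q^2 + q^3 + q^4)·(1 + q^4 + q^8 + q^12 + q^16)·(1 + q + q^2 + q^3 + q^4 + q^5); the count is [q^15].
(q + q^2 + q^3 + q^4) has coefficients 0,1,1,1,1 for degrees 0…4.
(1 + q^4 + q^8 + q^12 + q^16) has coefficients 1,0,0,0,1,0,0,0,1,0,0,0,1,0,0,0 for degrees 0…15.
Finally multiplying by (1 + q + q^2 + q^3 + q^4 + q^5), the product of all factors after the first has coefficients 1,1,1,1,2,2,1,1,2,2,1,1,2,2,1,1 for degrees 0…15.
[q^15] = 1·1 + 1·2 + 1·2 + 1·1 = 6.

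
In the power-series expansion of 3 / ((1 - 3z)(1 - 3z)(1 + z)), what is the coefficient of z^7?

40596

The denominator gives the recurrence a_n = 5a_(n−1) − 3a_(n−2) − 9a_(n−3) for n ≥ 3; the numerator fixes a_0 = 3, a_1 = 15, a_2 = 66.
Iterating: 3, 15, 66, 258, 957, 3417, 11892, 40596, so a_7 = 40596.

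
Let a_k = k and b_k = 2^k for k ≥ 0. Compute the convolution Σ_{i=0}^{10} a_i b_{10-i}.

2036

Write out a_i and b_{10-i} for i = 0,…,10 and sum the products.
Σ = 0·1024 + 1·512 + 2·256 + 3·128 + 4·64 + 5·32 + 6·16 + 7·8 + 8·4 + 9·2 + 10·1 = 2036.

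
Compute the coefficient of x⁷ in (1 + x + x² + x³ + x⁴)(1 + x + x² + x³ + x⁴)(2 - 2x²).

(1 + x + x² + x³ + x⁴) has coefficients 1,1,1,1,1 for degrees 0…4.
(1 + x + x² + x³ + x⁴) has coefficients 1,1,1,1,1,0,0,0 for degrees 0…7.
Finally multiplying by (2 - 2x²), the product of all factors after the first has coefficients 2,2,0,0,0,-2,-2,0 for degrees 0…7.
[x⁷] = 1·0 + 1·(-2) + 1·(-2) + 1·0 + 1·0 = -4.

-4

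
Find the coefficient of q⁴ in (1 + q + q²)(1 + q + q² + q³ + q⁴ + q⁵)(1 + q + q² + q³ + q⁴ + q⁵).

12

(1 + q + q²) has coefficients 1,1,1 for degrees 0…2.
(1 + q + q² + q³ + q⁴ + q⁵) has coefficients 1,1,1,1,1 for degrees 0…4.
Finally multiplying by (1 + q + q² + q³ + q⁴ + q⁵), the product of all factors after the first has coefficients 1,2,3,4,5 for degrees 0…4.
[q⁴] = 1·5 + 1·4 + 1·3 = 12.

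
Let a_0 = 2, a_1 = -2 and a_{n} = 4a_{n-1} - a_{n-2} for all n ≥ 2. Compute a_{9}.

The ordinary generating function has denominator 1 - 4t + t^2.
Iterating the recurrence: a_0,…,a_{9} = 2, -2, -10, -38, -142, -530, -1978, -7382, -27550, -102818.

-102818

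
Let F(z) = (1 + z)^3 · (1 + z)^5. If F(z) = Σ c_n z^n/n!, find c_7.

The EGF product rule gives c_7 = Σ_{k_1+k_2=7} C(7; k_1,k_2) · ∏ g_i(k_i), where (1+z)^3 gives the falling factorial (3)_k; (1+z)^5 gives the falling factorial (5)_k.
g_1(k) for k = 0…7: 1, 3, 6, 6, 0, 0, 0, 0.
g_2(k) for k = 0…7: 1, 5, 20, 60, 120, 120, 0, 0.
c_7 = Σ_k C(7,k)·g_1(k)·g_2(7−k) = 21·6·120 + 35·6·120 = 15120 + 25200 = 40320.

40320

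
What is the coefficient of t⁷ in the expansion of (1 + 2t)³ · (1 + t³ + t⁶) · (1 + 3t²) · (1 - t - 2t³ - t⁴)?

-96

(1 + 2t)³ has coefficients 1,6,12,8 for degrees 0…3.
(1 + t³ + t⁶) has coefficients 1,0,0,1,0,0,1,0 for degrees 0…7.
Multiplying by (1 + 3t²) gives running coefficients 1,0,3,1,0,3,1,0 for degrees 0…7.
Finally multiplying by (1 - t - 2t³ - t⁴), the product of all factors after the first has coefficients 1,-1,3,-4,-2,-3,-7,-2 for degrees 0…7.
[t⁷] = 1·(-2) + 6·(-7) + 12·(-3) + 8·(-2) = -96.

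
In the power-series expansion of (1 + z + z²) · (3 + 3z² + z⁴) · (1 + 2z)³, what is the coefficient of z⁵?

(1 + z + z²) has coefficients 1,1,1 for degrees 0…2.
(3 + 3z² + z⁴) has coefficients 3,0,3,0,1,0 for degrees 0…5.
Finally multiplying by (1 + 2z)³, the product of all factors after the first has coefficients 3,18,39,42,37,30 for degrees 0…5.
[z⁵] = 1·30 + 1·37 + 1·42 = 109.

109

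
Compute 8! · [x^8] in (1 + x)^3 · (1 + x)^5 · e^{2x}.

8546432

The EGF product rule gives c_8 = Σ_{k_1+k_2+k_3=8} C(8; k_1,k_2,k_3) · ∏ g_i(k_i), where (1+x)^3 gives the falling factorial (3)_k; (1+x)^5 gives the falling factorial (5)_k; e^{2x} gives (2)^k.
g_1(k) for k = 0…8: 1, 3, 6, 6, 0, 0, 0, 0, 0.
g_2(k) for k = 0…8: 1, 5, 20, 60, 120, 120, 0, 0, 0.
g_3(k) for k = 0…8: 1, 2, 4, 8, 16, 32, 64, 128, 256.
First combine the last two factors: h(k) = Σ_j C(k,j)·g_2(j)·g_3(k−j) for k = 0…8: 1, 7, 44, 248, 1256, 5752, 24064, 93088, 336896.
c_8 = Σ_k C(8,k)·g_1(k)·h(8−k) = 1·1·336896 + 8·3·93088 + 28·6·24064 + 56·6·5752 = 336896 + 2234112 + 4042752 + 1932672 = 8546432.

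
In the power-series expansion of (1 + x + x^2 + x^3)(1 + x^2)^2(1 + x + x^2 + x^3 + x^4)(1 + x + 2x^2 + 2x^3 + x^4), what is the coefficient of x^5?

(1 + x + x^2 + x^3) has coefficients 1,1,1,1 for degrees 0…3.
(1 + x^2)^2 has coefficients 1,0,2,0,1,0 for degrees 0…5.
Multiplying by (1 + x + x^2 + x^3 + x^4) gives running coefficients 1,1,3,3,4,3 for degrees 0…5.
Finally multiplying by (1 + x + 2x^2 + 2x^3 + x^4), the product of all factors after the first has coefficients 1,2,6,10,16,20 for degrees 0…5.
[x^5] = 1·20 + 1·16 + 1·10 + 1·6 = 52.

52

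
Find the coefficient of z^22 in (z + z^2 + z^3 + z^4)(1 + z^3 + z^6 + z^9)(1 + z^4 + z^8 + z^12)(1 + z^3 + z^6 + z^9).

(z + z^2 + z^3 + z^4) has coefficients 0,1,1,1,1 for degrees 0…4.
(1 + z^3 + z^6 + z^9) has coefficients 1,0,0,1,0,0,1,0,0,1,0,0,0,0,0,0,0,0,0,0,0,0,0 for degrees 0…22.
Multiplying by (1 + z^4 + z^8 + z^12) gives running coefficients 1,0,0,1,1,0,1,1,1,1,1,1,1,1,1,1,0,1,1,0,0,1,0 for degrees 0…22.
Finally multiplying by (1 + z^3 + z^6 + z^9), the product of all factors after the first has coefficients 1,0,0,2,1,0,3,2,1,4,3,2,4,4,3,4,3,4,4,2,3,4,1 for degrees 0…22.
[z^22] = 1·4 + 1·3 + 1·2 + 1·4 = 13.

13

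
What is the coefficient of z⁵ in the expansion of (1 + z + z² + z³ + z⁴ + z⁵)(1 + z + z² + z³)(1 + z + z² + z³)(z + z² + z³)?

(1 + z + z² + z³ + z⁴ + z⁵) has coefficients 1,1,1,1,1,1 for degrees 0…5.
(1 + z + z² + z³) has coefficients 1,1,1,1,0,0 for degrees 0…5.
Multiplying by (1 + z + z² + z³) gives running coefficients 1,2,3,4,3,2 for degrees 0…5.
Finally multiplying by (z + z² + z³), the product of all factors after the first has coefficients 0,1,3,6,9,10 for degrees 0…5.
[z⁵] = 1·10 + 1·9 + 1·6 + 1·3 + 1·1 + 1·0 = 29.

29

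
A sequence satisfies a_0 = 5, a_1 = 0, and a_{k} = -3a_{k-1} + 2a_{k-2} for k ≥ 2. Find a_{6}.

The ordinary generating function has denominator 1 + 3q - 2q^2.
Iterating the recurrence: a_0,…,a_{6} = 5, 0, 10, -30, 110, -390, 1390.

1390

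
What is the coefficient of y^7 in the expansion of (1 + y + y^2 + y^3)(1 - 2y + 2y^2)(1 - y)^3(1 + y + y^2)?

(1 + y + y^2 + y^3) has coefficients 1,1,1,1 for degrees 0…3.
(1 - 2y + 2y^2) has coefficients 1,-2,2,0,0,0,0,0 for degrees 0…7.
Multiplying by (1 - y)^3 gives running coefficients 1,-5,11,-13,8,-2,0,0 for degrees 0…7.
Finally multiplying by (1 + y + y^2), the product of all factors after the first has coefficients 1,-4,7,-7,6,-7,6,-2 for degrees 0…7.
[y^7] = 1·(-2) + 1·6 + 1·(-7) + 1·6 = 3.

3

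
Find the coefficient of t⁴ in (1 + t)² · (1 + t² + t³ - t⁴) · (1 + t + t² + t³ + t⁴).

10

(1 + t)² has coefficients 1,2,1 for degrees 0…2.
(1 + t² + t³ - t⁴) has coefficients 1,0,1,1,-1 for degrees 0…4.
Finally multiplying by (1 + t + t² + t³ + t⁴), the product of all factors after the first has coefficients 1,1,2,3,2 for degrees 0…4.
[t⁴] = 1·2 + 2·3 + 1·2 = 10.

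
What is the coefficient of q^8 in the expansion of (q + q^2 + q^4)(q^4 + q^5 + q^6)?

(q + q^2 + q^4) has coefficients 0,1,1,0,1 for degrees 0…4.
(q^4 + q^5 + q^6) has coefficients 0,0,0,0,1,1,1,0,0 for degrees 0…8.
[q^8] = 1·0 + 1·1 + 1·1 = 2.

2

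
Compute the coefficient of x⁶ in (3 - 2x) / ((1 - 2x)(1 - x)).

Partial fractions give a closed form: a_n = (4)·2^n + (-1)·1^n.
At n = 6: a_6 = 255.

255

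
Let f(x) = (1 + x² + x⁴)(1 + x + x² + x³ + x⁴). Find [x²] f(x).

2

(1 + x² + x⁴) has coefficients 1,0,1 for degrees 0…2.
(1 + x + x² + x³ + x⁴) has coefficients 1,1,1 for degrees 0…2.
[x²] = 1·1 + 1·1 = 2.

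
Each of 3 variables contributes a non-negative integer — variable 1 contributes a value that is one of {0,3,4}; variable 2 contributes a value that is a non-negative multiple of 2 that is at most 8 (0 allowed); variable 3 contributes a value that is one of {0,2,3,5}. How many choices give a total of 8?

6

The generating function for the choices is (1 + q³ + q⁴)·(1 + q² + q⁴ + q⁶ + q⁸)·(1 + q² + q³ + q⁵); the count is [q⁸].
(1 + q³ + q⁴) has coefficients 1,0,0,1,1 for degrees 0…4.
(1 + q² + q⁴ + q⁶ + q⁸) has coefficients 1,0,1,0,1,0,1,0,1 for degrees 0…8.
Finally multiplying by (1 + q² + q³ + q⁵), the product of all factors after the first has coefficients 1,0,2,1,2,2,2,2,2 for degrees 0…8.
[q⁸] = 1·2 + 1·2 + 1·2 = 6.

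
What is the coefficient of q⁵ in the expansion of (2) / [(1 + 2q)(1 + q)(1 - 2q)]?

-42

Partial fractions give a closed form: a_n = (2)·(-2)^n + (-2/3)·(-1)^n + (2/3)·2^n.
At n = 5: a_5 = -42.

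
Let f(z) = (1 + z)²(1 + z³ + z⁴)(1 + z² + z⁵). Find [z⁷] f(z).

(1 + z)² has coefficients 1,2,1 for degrees 0…2.
(1 + z³ + z⁴) has coefficients 1,0,0,1,1,0,0,0 for degrees 0…7.
Finally multiplying by (1 + z² + z⁵), the product of all factors after the first has coefficients 1,0,1,1,1,2,1,0 for degrees 0…7.
[z⁷] = 1·0 + 2·1 + 1·2 = 4.

4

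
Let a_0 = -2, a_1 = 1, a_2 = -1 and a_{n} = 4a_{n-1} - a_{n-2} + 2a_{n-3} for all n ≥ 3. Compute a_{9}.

The ordinary generating function has denominator 1 - 4t + t^2 - 2t^3.
Iterating the recurrence: a_0,…,a_{9} = -2, 1, -1, -9, -33, -125, -485, -1881, -7289, -28245.

-28245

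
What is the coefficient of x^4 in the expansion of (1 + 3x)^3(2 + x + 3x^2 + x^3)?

(1 + 3x)^3 has coefficients 1,9,27,27 for degrees 0…3.
(2 + x + 3x^2 + x^3) has coefficients 2,1,3,1,0 for degrees 0…4.
[x^4] = 1·0 + 9·1 + 27·3 + 27·1 = 117.

117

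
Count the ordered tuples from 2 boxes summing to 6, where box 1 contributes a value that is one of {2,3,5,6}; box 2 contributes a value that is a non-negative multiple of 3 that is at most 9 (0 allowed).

2

The generating function for the choices is (y² + y³ + y⁵ + y⁶)·(1 + y³ + y⁶ + y⁹); the count is [y⁶].
(y² + y³ + y⁵ + y⁶) has coefficients 0,0,1,1,0,1,1 for degrees 0…6.
(1 + y³ + y⁶ + y⁹) has coefficients 1,0,0,1,0,0,1 for degrees 0…6.
[y⁶] = 1·0 + 1·1 + 1·0 + 1·1 = 2.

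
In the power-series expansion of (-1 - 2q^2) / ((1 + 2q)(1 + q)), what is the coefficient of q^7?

381

The denominator gives the recurrence a_n = −3a_(n−1) − 2a_(n−2) for n ≥ 3; the numerator fixes a_0 = -1, a_1 = 3, a_2 = -9.
Iterating: -1, 3, -9, 21, -45, 93, -189, 381, so a_7 = 381.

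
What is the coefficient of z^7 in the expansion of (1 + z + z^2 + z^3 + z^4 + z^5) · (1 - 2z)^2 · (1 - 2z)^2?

8

(1 + z + z^2 + z^3 + z^4 + z^5) has coefficients 1,1,1,1,1,1 for degrees 0…5.
(1 - 2z)^2 has coefficients 1,-4,4,0,0,0,0,0 for degrees 0…7.
Finally multiplying by (1 - 2z)^2, the product of all factors after the first has coefficients 1,-8,24,-32,16,0,0,0 for degrees 0…7.
[z^7] = 1·0 + 1·0 + 1·0 + 1·16 + 1·(-32) + 1·24 = 8.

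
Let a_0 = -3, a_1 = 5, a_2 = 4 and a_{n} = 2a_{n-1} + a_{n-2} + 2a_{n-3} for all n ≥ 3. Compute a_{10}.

9296

The ordinary generating function has denominator 1 - 2x - x^2 - 2x^3.
Iterating the recurrence: a_0,…,a_{10} = -3, 5, 4, 7, 28, 71, 184, 495, 1316, 3495, 9296.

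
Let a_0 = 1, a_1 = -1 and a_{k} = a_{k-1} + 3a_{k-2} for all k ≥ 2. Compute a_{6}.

The ordinary generating function has denominator 1 - t - 3t^2.
Iterating the recurrence: a_0,…,a_{6} = 1, -1, 2, -1, 5, 2, 17.

17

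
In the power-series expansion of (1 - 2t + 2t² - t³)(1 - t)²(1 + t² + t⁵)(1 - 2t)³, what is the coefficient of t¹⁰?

-157

(1 - 2t + 2t² - t³) has coefficients 1,-2,2,-1 for degrees 0…3.
(1 - t)² has coefficients 1,-2,1,0,0,0,0,0,0,0,0 for degrees 0…10.
Multiplying by (1 + t² + t⁵) gives running coefficients 1,-2,2,-2,1,1,-2,1,0,0,0 for degrees 0…10.
Finally multiplying by (1 - 2t)³, the product of all factors after the first has coefficients 1,-8,26,-46,53,-45,20,17,-38,28,-8 for degrees 0…10.
[t¹⁰] = 1·(-8) − 2·28 + 2·(-38) − 1·17 = -157.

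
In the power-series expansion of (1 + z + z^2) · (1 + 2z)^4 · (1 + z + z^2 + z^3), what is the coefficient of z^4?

(1 + z + z^2) has coefficients 1,1,1 for degrees 0…2.
(1 + 2z)^4 has coefficients 1,8,24,32,16 for degrees 0…4.
Finally multiplying by (1 + z + z^2 + z^3), the product of all factors after the first has coefficients 1,9,33,65,80 for degrees 0…4.
[z^4] = 1·80 + 1·65 + 1·33 = 178.

178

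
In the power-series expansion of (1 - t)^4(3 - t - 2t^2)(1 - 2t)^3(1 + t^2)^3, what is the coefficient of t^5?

(1 - t)^4 has coefficients 1,-4,6,-4,1 for degrees 0…4.
(3 - t - 2t^2) has coefficients 3,-1,-2,0,0,0 for degrees 0…5.
Multiplying by (1 - 2t)^3 gives running coefficients 3,-19,40,-24,-16,16 for degrees 0…5.
Finally multiplying by (1 + t^2)^3, the product of all factors after the first has coefficients 3,-19,49,-81,113,-113 for degrees 0…5.
[t^5] = 1·(-113) − 4·113 + 6·(-81) − 4·49 + 1·(-19) = -1266.

-1266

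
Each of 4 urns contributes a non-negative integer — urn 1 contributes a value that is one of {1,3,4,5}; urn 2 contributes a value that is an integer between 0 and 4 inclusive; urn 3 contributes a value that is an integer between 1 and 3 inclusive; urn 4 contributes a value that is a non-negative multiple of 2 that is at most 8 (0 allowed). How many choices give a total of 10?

30

The generating function for the choices is (t + t^3 + t^4 + t^5)·(1 + t + t^2 + t^3 + t^4)·(t + t^2 + t^3)·(1 + t^2 + t^4 + t^6 + t^8); the count is [t^10].
(t + t^3 + t^4 + t^5) has coefficients 0,1,0,1,1,1 for degrees 0…5.
(1 + t + t^2 + t^3 + t^4) has coefficients 1,1,1,1,1,0,0,0,0,0,0 for degrees 0…10.
Multiplying by (t + t^2 + t^3) gives running coefficients 0,1,2,3,3,3,2,1,0,0,0 for degrees 0…10.
Finally multiplying by (1 + t^2 + t^4 + t^6 + t^8), the product of all factors after the first has coefficients 0,1,2,4,5,7,7,8,7,8,7 for degrees 0…10.
[t^10] = 1·8 + 1·8 + 1·7 + 1·7 = 30.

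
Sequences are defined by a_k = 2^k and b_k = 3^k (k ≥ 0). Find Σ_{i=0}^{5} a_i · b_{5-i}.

665

Write out a_i and b_{5-i} for i = 0,…,5 and sum the products.
Σ = 1·243 + 2·81 + 4·27 + 8·9 + 16·3 + 32·1 = 665.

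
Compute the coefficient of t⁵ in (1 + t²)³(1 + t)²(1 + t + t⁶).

12

(1 + t²)³ has coefficients 1,0,3,0,3,0 for degrees 0…5.
(1 + t)² has coefficients 1,2,1,0,0,0 for degrees 0…5.
Finally multiplying by (1 + t + t⁶), the product of all factors after the first has coefficients 1,3,3,1,0,0 for degrees 0…5.
[t⁵] = 1·0 + 3·1 + 3·3 = 12.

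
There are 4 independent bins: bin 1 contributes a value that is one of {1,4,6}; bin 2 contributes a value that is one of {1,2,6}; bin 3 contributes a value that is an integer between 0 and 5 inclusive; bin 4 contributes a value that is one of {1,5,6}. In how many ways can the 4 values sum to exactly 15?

13

The generating function for the choices is (q + q⁴ + q⁶)·(q + q² + q⁶)·(1 + q + q² + q³ + q⁴ + q⁵)·(q + q⁵ + q⁶); the count is [q¹⁵].
(q + q⁴ + q⁶) has coefficients 0,1,0,0,1,0,1 for degrees 0…6.
(q + q² + q⁶) has coefficients 0,1,1,0,0,0,1,0,0,0,0,0,0,0,0,0 for degrees 0…15.
Multiplying by (1 + q + q² + q³ + q⁴ + q⁵) gives running coefficients 0,1,2,2,2,2,3,2,1,1,1,1,0,0,0,0 for degrees 0…15.
Finally multiplying by (q + q⁵ + q⁶), the product of all factors after the first has coefficients 0,0,1,2,2,2,3,6,6,5,5,6,6,3,2,2 for degrees 0…15.
[q¹⁵] = 1·2 + 1·6 + 1·5 = 13.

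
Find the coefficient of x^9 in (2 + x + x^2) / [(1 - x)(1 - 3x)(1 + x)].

Partial fractions give a closed form: a_n = (-1)·1^n + (11/4)·3^n + (1/4)·(-1)^n.
At n = 9: a_9 = 54127.

54127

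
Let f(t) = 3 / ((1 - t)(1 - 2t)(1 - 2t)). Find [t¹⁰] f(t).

61443

The denominator gives the recurrence a_n = 5a_(n−1) − 8a_(n−2) + 4a_(n−3) for n ≥ 3; the numerator fixes a_0 = 3, a_1 = 15, a_2 = 51.
Iterating: 3, 15, 51, 147, 387, 963, 2307, 5379, 12291, 27651, 61443, so a_10 = 61443.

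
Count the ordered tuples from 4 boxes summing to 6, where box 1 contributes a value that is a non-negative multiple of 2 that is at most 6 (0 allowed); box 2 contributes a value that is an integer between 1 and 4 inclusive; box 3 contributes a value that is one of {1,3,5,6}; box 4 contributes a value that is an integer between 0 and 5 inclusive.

The generating function for the choices is (1 + x^2 + x^4 + x^6)·(x + x^2 + x^3 + x^4)·(x + x^3 + x^5 + x^6)·(1 + x + x^2 + x^3 + x^4 + x^5); the count is [x^6].
(1 + x^2 + x^4 + x^6) has coefficients 1,0,1,0,1,0,1 for degrees 0…6.
(x + x^2 + x^3 + x^4) has coefficients 0,1,1,1,1,0,0 for degrees 0…6.
Multiplying by (x + x^3 + x^5 + x^6) gives running coefficients 0,0,1,1,2,2,2 for degrees 0…6.
Finally multiplying by (1 + x + x^2 + x^3 + x^4 + x^5), the product of all factors after the first has coefficients 0,0,1,2,4,6,8 for degrees 0…6.
[x^6] = 1·8 + 1·4 + 1·1 + 1·0 = 13.

13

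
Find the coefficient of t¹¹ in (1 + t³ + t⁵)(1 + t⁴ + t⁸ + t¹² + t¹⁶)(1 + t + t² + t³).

(1 + t³ + t⁵) has coefficients 1,0,0,1,0,1 for degrees 0…5.
(1 + t⁴ + t⁸ + t¹² + t¹⁶) has coefficients 1,0,0,0,1,0,0,0,1,0,0,0 for degrees 0…11.
Finally multiplying by (1 + t + t² + t³), the product of all factors after the first has coefficients 1,1,1,1,1,1,1,1,1,1,1,1 for degrees 0…11.
[t¹¹] = 1·1 + 1·1 + 1·1 = 3.

3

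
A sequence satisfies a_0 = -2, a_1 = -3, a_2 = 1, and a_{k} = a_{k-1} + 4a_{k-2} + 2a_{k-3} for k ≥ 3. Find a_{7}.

-507

The ordinary generating function has denominator 1 - q - 4q^2 - 2q^3.
Iterating the recurrence: a_0,…,a_{7} = -2, -3, 1, -15, -17, -75, -173, -507.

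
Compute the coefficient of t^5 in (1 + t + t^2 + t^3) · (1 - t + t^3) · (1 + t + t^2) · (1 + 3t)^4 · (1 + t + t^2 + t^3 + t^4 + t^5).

769

(1 + t + t^2 + t^3) has coefficients 1,1,1,1 for degrees 0…3.
(1 - t + t^3) has coefficients 1,-1,0,1,0,0 for degrees 0…5.
Multiplying by (1 + t + t^2) gives running coefficients 1,0,0,0,1,1 for degrees 0…5.
Multiplying by (1 + 3t)^4 gives running coefficients 1,12,54,108,82,13 for degrees 0…5.
Finally multiplying by (1 + t + t^2 + t^3 + t^4 + t^5), the product of all factors after the first has coefficients 1,13,67,175,257,270 for degrees 0…5.
[t^5] = 1·270 + 1·257 + 1·175 + 1·67 = 769.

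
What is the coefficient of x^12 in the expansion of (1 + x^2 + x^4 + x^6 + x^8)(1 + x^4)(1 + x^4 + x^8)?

5

(1 + x^2 + x^4 + x^6 + x^8) has coefficients 1,0,1,0,1,0,1,0,1 for degrees 0…8.
(1 + x^4) has coefficients 1,0,0,0,1,0,0,0,0,0,0,0,0 for degrees 0…12.
Finally multiplying by (1 + x^4 + x^8), the product of all factors after the first has coefficients 1,0,0,0,2,0,0,0,2,0,0,0,1 for degrees 0…12.
[x^12] = 1·1 + 1·0 + 1·2 + 1·0 + 1·2 = 5.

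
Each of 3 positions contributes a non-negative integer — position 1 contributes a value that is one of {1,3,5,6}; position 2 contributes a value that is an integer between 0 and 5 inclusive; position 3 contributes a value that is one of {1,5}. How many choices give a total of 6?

The generating function for the choices is (q + q³ + q⁵ + q⁶)·(1 + q + q² + q³ + q⁴ + q⁵)·(q + q⁵); the count is [q⁶].
(q + q³ + q⁵ + q⁶) has coefficients 0,1,0,1,0,1,1 for degrees 0…6.
(1 + q + q² + q³ + q⁴ + q⁵) has coefficients 1,1,1,1,1,1,0 for degrees 0…6.
Finally multiplying by (q + q⁵), the product of all factors after the first has coefficients 0,1,1,1,1,2,2 for degrees 0…6.
[q⁶] = 1·2 + 1·1 + 1·1 + 1·0 = 4.

4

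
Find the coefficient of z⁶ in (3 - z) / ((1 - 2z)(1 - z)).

318

The denominator gives the recurrence a_n = 3a_(n−1) − 2a_(n−2) for n ≥ 3; the numerator fixes a_0 = 3, a_1 = 8, a_2 = 18.
Iterating: 3, 8, 18, 38, 78, 158, 318, so a_6 = 318.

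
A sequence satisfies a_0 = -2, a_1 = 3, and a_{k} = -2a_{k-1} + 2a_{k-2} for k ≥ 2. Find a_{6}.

-536

The ordinary generating function has denominator 1 + 2q - 2q^2.
Iterating the recurrence: a_0,…,a_{6} = -2, 3, -10, 26, -72, 196, -536.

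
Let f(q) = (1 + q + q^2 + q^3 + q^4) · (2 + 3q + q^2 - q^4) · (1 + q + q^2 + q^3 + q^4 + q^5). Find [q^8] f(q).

12

(1 + q + q^2 + q^3 + q^4) has coefficients 1,1,1,1,1 for degrees 0…4.
(2 + 3q + q^2 - q^4) has coefficients 2,3,1,0,-1,0,0,0,0 for degrees 0…8.
Finally multiplying by (1 + q + q^2 + q^3 + q^4 + q^5), the product of all factors after the first has coefficients 2,5,6,6,5,5,3,0,-1 for degrees 0…8.
[q^8] = 1·(-1) + 1·0 + 1·3 + 1·5 + 1·5 = 12.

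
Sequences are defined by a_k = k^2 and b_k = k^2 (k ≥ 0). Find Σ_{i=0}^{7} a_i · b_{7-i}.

The convolution is the t^7 coefficient of A(t)B(t).
Σ = 0·49 + 1·36 + 4·25 + 9·16 + 16·9 + 25·4 + 36·1 + 49·0 = 560.

560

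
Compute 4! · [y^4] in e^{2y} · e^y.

81

The EGF product rule gives c_4 = Σ_{k_1+k_2=4} C(4; k_1,k_2) · ∏ g_i(k_i), where e^{2y} gives (2)^k; e^y gives (1)^k.
g_1(k) for k = 0…4: 1, 2, 4, 8, 16.
g_2(k) for k = 0…4: 1, 1, 1, 1, 1.
c_4 = Σ_k C(4,k)·g_1(k)·g_2(4−k) = 1·1·1 + 4·2·1 + 6·4·1 + 4·8·1 + 1·16·1 = 1 + 8 + 24 + 32 + 16 = 81.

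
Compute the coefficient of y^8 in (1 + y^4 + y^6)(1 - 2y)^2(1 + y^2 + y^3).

(1 + y^4 + y^6) has coefficients 1,0,0,0,1,0,1 for degrees 0…6.
(1 - 2y)^2 has coefficients 1,-4,4,0,0,0,0,0,0 for degrees 0…8.
Finally multiplying by (1 + y^2 + y^3), the product of all factors after the first has coefficients 1,-4,5,-3,0,4,0,0,0 for degrees 0…8.
[y^8] = 1·0 + 1·0 + 1·5 = 5.

5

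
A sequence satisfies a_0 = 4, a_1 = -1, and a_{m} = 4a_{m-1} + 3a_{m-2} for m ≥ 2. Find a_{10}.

The ordinary generating function has denominator 1 - 4z - 3z^2.
Iterating the recurrence: a_0,…,a_{10} = 4, -1, 8, 29, 140, 647, 3008, 13973, 64916, 301583, 1401080.

1401080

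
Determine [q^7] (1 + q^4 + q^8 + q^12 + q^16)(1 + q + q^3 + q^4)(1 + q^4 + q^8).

2

(1 + q^4 + q^8 + q^12 + q^16) has coefficients 1,0,0,0,1,0,0,0 for degrees 0…7.
(1 + q + q^3 + q^4) has coefficients 1,1,0,1,1,0,0,0 for degrees 0…7.
Finally multiplying by (1 + q^4 + q^8), the product of all factors after the first has coefficients 1,1,0,1,2,1,0,1 for degrees 0…7.
[q^7] = 1·1 + 1·1 = 2.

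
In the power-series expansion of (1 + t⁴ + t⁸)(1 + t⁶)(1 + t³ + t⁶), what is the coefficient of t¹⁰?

(1 + t⁴ + t⁸) has coefficients 1,0,0,0,1,0,0,0,1 for degrees 0…8.
(1 + t⁶) has coefficients 1,0,0,0,0,0,1,0,0,0,0 for degrees 0…10.
Finally multiplying by (1 + t³ + t⁶), the product of all factors after the first has coefficients 1,0,0,1,0,0,2,0,0,1,0 for degrees 0…10.
[t¹⁰] = 1·0 + 1·2 + 1·0 = 2.

2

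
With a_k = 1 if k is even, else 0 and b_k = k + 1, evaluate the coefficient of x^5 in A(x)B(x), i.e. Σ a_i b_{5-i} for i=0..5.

Write out a_i and b_{5-i} for i = 0,…,5 and sum the products.
Σ = 1·6 + 0·5 + 1·4 + 0·3 + 1·2 + 0·1 = 12.

12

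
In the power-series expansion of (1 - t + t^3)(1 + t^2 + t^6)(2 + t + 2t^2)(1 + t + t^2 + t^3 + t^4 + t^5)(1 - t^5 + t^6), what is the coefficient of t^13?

(1 - t + t^3) has coefficients 1,-1,0,1 for degrees 0…3.
(1 + t^2 + t^6) has coefficients 1,0,1,0,0,0,1,0,0,0,0,0,0,0 for degrees 0…13.
Multiplying by (2 + t + 2t^2) gives running coefficients 2,1,4,1,2,0,2,1,2,0,0,0,0,0 for degrees 0…13.
Multiplying by (1 + t + t^2 + t^3 + t^4 + t^5) gives running coefficients 2,3,7,8,10,10,10,10,8,7,5,5,3,2 for degrees 0…13.
Finally multiplying by (1 - t^5 + t^6), the product of all factors after the first has coefficients 2,3,7,8,10,8,9,6,7,5,5,5,3,4 for degrees 0…13.
[t^13] = 1·4 − 1·3 + 1·5 = 6.

6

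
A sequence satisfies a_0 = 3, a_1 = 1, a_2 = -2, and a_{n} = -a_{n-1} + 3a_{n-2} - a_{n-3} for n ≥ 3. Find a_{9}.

625

The ordinary generating function has denominator 1 + y - 3y^2 + y^3.
Iterating the recurrence: a_0,…,a_{9} = 3, 1, -2, 2, -9, 17, -46, 106, -261, 625.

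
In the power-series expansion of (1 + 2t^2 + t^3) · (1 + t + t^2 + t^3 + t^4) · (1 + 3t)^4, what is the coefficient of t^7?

955

(1 + 2t^2 + t^3) has coefficients 1,0,2,1 for degrees 0…3.
(1 + t + t^2 + t^3 + t^4) has coefficients 1,1,1,1,1,0,0,0 for degrees 0…7.
Finally multiplying by (1 + 3t)^4, the product of all factors after the first has coefficients 1,13,67,175,256,255,243,189 for degrees 0…7.
[t^7] = 1·189 + 2·255 + 1·256 = 955.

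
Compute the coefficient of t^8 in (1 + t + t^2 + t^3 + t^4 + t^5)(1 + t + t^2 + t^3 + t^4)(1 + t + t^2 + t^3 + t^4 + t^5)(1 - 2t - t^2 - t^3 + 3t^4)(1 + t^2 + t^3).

(1 + t + t^2 + t^3 + t^4 + t^5) has coefficients 1,1,1,1,1,1 for degrees 0…5.
(1 + t + t^2 + t^3 + t^4) has coefficients 1,1,1,1,1,0,0,0,0 for degrees 0…8.
Multiplying by (1 + t + t^2 + t^3 + t^4 + t^5) gives running coefficients 1,2,3,4,5,5,4,3,2 for degrees 0…8.
Multiplying by (1 - 2t - t^2 - t^3 + 3t^4) gives running coefficients 1,0,-2,-5,-5,-6,-6,-3,2 for degrees 0…8.
Finally multiplying by (1 + t^2 + t^3), the product of all factors after the first has coefficients 1,0,-1,-4,-7,-13,-16,-14,-10 for degrees 0…8.
[t^8] = 1·(-10) + 1·(-14) + 1·(-16) + 1·(-13) + 1·(-7) + 1·(-4) = -64.

-64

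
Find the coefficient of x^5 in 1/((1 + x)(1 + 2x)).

Partial fractions give a closed form: a_n = (-1)·(-1)^n + (2)·(-2)^n.
At n = 5: a_5 = -63.

-63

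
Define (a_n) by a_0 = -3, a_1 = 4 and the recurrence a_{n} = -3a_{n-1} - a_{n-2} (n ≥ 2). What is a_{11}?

The ordinary generating function has denominator 1 + 3q + q^2.
Iterating the recurrence: a_0,…,a_{11} = -3, 4, -9, 23, -60, 157, -411, 1076, -2817, 7375, -19308, 50549.

50549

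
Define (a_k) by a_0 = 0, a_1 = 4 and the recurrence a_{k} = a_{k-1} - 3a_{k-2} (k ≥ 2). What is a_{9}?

-296

The ordinary generating function has denominator 1 - z + 3z^2.
Iterating the recurrence: a_0,…,a_{9} = 0, 4, 4, -8, -20, 4, 64, 52, -140, -296.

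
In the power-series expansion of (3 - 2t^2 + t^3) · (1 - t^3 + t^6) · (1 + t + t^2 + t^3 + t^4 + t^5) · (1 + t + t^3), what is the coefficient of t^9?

(3 - 2t^2 + t^3) has coefficients 3,0,-2,1 for degrees 0…3.
(1 - t^3 + t^6) has coefficients 1,0,0,-1,0,0,1,0,0,0 for degrees 0…9.
Multiplying by (1 + t + t^2 + t^3 + t^4 + t^5) gives running coefficients 1,1,1,0,0,0,0,0,0,1 for degrees 0…9.
Finally multiplying by (1 + t + t^3), the product of all factors after the first has coefficients 1,2,2,2,1,1,0,0,0,1 for degrees 0…9.
[t^9] = 3·1 − 2·0 + 1·0 = 3.

3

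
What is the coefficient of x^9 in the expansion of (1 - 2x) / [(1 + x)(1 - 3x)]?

The denominator gives the recurrence a_n = 2a_(n−1) + 3a_(n−2) for n ≥ 2; the numerator fixes a_0 = 1, a_1 = 0.
Iterating: 1, 0, 3, 6, 21, 60, 183, 546, 1641, 4920, so a_9 = 4920.

4920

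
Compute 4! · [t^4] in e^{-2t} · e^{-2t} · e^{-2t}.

The EGF product rule gives c_4 = Σ_{k_1+k_2+k_3=4} C(4; k_1,k_2,k_3) · ∏ g_i(k_i), where e^{-2t} gives (-2)^k; e^{-2t} gives (-2)^k; e^{-2t} gives (-2)^k.
g_1(k) for k = 0…4: 1, -2, 4, -8, 16.
g_2(k) for k = 0…4: 1, -2, 4, -8, 16.
g_3(k) for k = 0…4: 1, -2, 4, -8, 16.
First combine the last two factors: h(k) = Σ_j C(k,j)·g_2(j)·g_3(k−j) for k = 0…4: 1, -4, 16, -64, 256.
c_4 = Σ_k C(4,k)·g_1(k)·h(4−k) = 1·1·256 + 4·(-2)·(-64) + 6·4·16 + 4·(-8)·(-4) + 1·16·1 = 256 + 512 + 384 + 128 + 16 = 1296.

1296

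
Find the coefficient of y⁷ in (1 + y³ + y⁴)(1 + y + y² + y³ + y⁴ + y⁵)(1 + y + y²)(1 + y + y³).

21

(1 + y³ + y⁴) has coefficients 1,0,0,1,1 for degrees 0…4.
(1 + y + y² + y³ + y⁴ + y⁵) has coefficients 1,1,1,1,1,1,0,0 for degrees 0…7.
Multiplying by (1 + y + y²) gives running coefficients 1,2,3,3,3,3,2,1 for degrees 0…7.
Finally multiplying by (1 + y + y³), the product of all factors after the first has coefficients 1,3,5,7,8,9,8,6 for degrees 0…7.
[y⁷] = 1·6 + 1·8 + 1·7 = 21.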